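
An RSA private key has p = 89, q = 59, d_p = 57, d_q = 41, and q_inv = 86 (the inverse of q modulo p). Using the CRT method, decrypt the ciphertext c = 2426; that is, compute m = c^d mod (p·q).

m₁ = c^(d_p) mod p: c ≡ 23 (mod 89), and 23^57 mod 89 = 7.
m₂ = c^(d_q) mod q: c ≡ 7 (mod 59), and 7^41 mod 59 = 9.
h = q_inv·(m₁ − m₂) mod p = 86·(7 − 9) mod 89 = 6.
m = m₂ + h·q = 9 + 6·59 = 363.

363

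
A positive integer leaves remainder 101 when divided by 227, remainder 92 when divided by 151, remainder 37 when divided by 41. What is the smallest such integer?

133123

The moduli are pairwise coprime; N = 227·151·41 = 1405357.
N/227 = 6191; 6191 ≡ 62 (mod 227); 62·11 ≡ 1, so inverse 11.
N/151 = 9307; 9307 ≡ 96 (mod 151); 96·140 ≡ 1, so inverse 140.
N/41 = 34277; 34277 ≡ 1 (mod 41), inverse 1.
t ≡ 101·6191·11 + 92·9307·140 + 37·34277·1 = 128020610.
128020610 mod 1405357 = 133123.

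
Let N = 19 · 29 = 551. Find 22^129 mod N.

179

Mod 19: 22 ≡ 3; by Fermat, exponent reduces to 129 mod 18 = 3; 3^3 ≡ 8 (mod 19).
Mod 29: 22 ≡ 22; by Fermat, exponent reduces to 129 mod 28 = 17; 22^17 ≡ 5 (mod 29).
Combine by CRT: x ≡ 8 (mod 19), x ≡ 5 (mod 29) ⇒ x ≡ 179 (mod 551).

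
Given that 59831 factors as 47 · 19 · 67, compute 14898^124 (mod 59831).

Mod 47: 14898 ≡ 46; by Fermat, exponent reduces to 124 mod 46 = 32; 46^32 ≡ 1 (mod 47).
Mod 19: 14898 ≡ 2; by Fermat, exponent reduces to 124 mod 18 = 16; 2^16 ≡ 5 (mod 19).
Mod 67: 14898 ≡ 24; by Fermat, exponent reduces to 124 mod 66 = 58; 24^58 ≡ 22 (mod 67).
Combine by CRT: x ≡ 1 (mod 47), x ≡ 5 (mod 19), x ≡ 22 (mod 67) ⇒ x ≡ 13020 (mod 59831).

13020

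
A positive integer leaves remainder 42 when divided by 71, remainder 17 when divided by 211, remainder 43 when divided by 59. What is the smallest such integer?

679015

The moduli are pairwise coprime; N = 71·211·59 = 883879.
N/71 = 12449; 12449 ≡ 24 (mod 71); 24·3 ≡ 1, so inverse 3.
N/211 = 4189; 4189 ≡ 180 (mod 211); 180·34 ≡ 1, so inverse 34.
N/59 = 14981; 14981 ≡ 54 (mod 59); 54·47 ≡ 1, so inverse 47.
x ≡ 42·12449·3 + 17·4189·34 + 43·14981·47 = 34266417.
34266417 mod 883879 = 679015.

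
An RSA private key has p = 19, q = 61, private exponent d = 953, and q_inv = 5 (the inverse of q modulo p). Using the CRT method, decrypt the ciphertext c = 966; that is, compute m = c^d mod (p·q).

d_p = d mod (p−1) = 953 mod 18 = 17; d_q = d mod (q−1) = 53.
m₁ = c^(d_p) mod p: c ≡ 16 (mod 19), and 16^17 mod 19 = 6.
m₂ = c^(d_q) mod q: c ≡ 51 (mod 61), and 51^53 mod 61 = 7.
h = q_inv·(m₁ − m₂) mod p = 5·(6 − 7) mod 19 = 14.
m = m₂ + h·q = 7 + 14·61 = 861.

861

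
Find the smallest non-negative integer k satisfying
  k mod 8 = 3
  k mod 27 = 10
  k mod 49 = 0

The moduli are pairwise coprime; N = 8·27·49 = 10584.
N/8 = 1323; 1323 ≡ 3 (mod 8); 3·3 ≡ 1, so inverse 3.
N/27 = 392; 392 ≡ 14 (mod 27); 14·2 ≡ 1, so inverse 2.
N/49 = 216; 216 ≡ 20 (mod 49); 20·27 ≡ 1, so inverse 27.
k ≡ 3·1323·3 + 10·392·2 + 0·216·27 = 19747.
19747 mod 10584 = 9163.

9163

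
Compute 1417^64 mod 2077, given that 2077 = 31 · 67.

1539

Mod 31: 1417 ≡ 22; by Fermat, exponent reduces to 64 mod 30 = 4; 22^4 ≡ 20 (mod 31).
Mod 67: 1417 ≡ 10; 10^64 ≡ 65 (mod 67).
Combine by CRT: x ≡ 20 (mod 31), x ≡ 65 (mod 67) ⇒ x ≡ 1539 (mod 2077).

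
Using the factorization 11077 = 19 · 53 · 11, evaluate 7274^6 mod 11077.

Mod 19: 7274 ≡ 16; 16^6 ≡ 7 (mod 19).
Mod 53: 7274 ≡ 13; 13^6 ≡ 46 (mod 53).
Mod 11: 7274 ≡ 3; 3^6 ≡ 3 (mod 11).
Combine by CRT: x ≡ 7 (mod 19), x ≡ 46 (mod 53), x ≡ 3 (mod 11) ⇒ x ≡ 311 (mod 11077).

311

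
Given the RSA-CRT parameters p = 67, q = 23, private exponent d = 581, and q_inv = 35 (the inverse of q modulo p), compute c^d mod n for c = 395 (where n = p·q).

151

d_p = d mod (p−1) = 581 mod 66 = 53; d_q = d mod (q−1) = 9.
m₁ = c^(d_p) mod p: c ≡ 60 (mod 67), and 60^53 mod 67 = 17.
m₂ = c^(d_q) mod q: c ≡ 4 (mod 23), and 4^9 mod 23 = 13.
h = q_inv·(m₁ − m₂) mod p = 35·(17 − 13) mod 67 = 6.
m = m₂ + h·q = 13 + 6·23 = 151.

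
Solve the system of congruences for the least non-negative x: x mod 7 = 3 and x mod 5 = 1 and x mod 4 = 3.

The moduli are pairwise coprime; N = 7·5·4 = 140.
N/7 = 20; 20 ≡ 6 (mod 7); 6·6 ≡ 1, so inverse 6.
N/5 = 28; 28 ≡ 3 (mod 5); 3·2 ≡ 1, so inverse 2.
N/4 = 35; 35 ≡ 3 (mod 4); 3·3 ≡ 1, so inverse 3.
x ≡ 3·20·6 + 1·28·2 + 3·35·3 = 731.
731 mod 140 = 31.

31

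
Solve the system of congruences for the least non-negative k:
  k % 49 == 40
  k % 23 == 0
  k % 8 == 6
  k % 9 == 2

4646

Combine the congruences pairwise.
From k ≡ 40 (mod 49) write k = 40 + 49t. Substituting into k ≡ 0 (mod 23) gives 49t ≡ 6 (mod 23), and since 3⁻¹ ≡ 8 (mod 23), t ≡ 2. Hence k ≡ 40 + 49·2 = 138 (mod 1127).
From k ≡ 138 (mod 1127) write k = 138 + 1127t. Substituting into k ≡ 6 (mod 8) gives 1127t ≡ 4 (mod 8), and since 7⁻¹ ≡ 7 (mod 8), t ≡ 4. Hence k ≡ 138 + 1127·4 = 4646 (mod 9016).
From k ≡ 4646 (mod 9016) write k = 4646 + 9016t. Substituting into k ≡ 2 (mod 9) gives 9016t ≡ 0 (mod 9), and since 7⁻¹ ≡ 4 (mod 9), t ≡ 0. Hence k ≡ 4646 + 9016·0 = 4646 (mod 81144).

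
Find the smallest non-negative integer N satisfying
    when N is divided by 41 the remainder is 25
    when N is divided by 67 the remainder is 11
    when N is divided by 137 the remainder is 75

The moduli are pairwise coprime; M = 41·67·137 = 376339.
M/41 = 9179; 9179 ≡ 36 (mod 41); 36·8 ≡ 1, so inverse 8.
M/67 = 5617; 5617 ≡ 56 (mod 67); 56·6 ≡ 1, so inverse 6.
M/137 = 2747; 2747 ≡ 7 (mod 137); 7·98 ≡ 1, so inverse 98.
N ≡ 25·9179·8 + 11·5617·6 + 75·2747·98 = 22396972.
22396972 mod 376339 = 192971.

192971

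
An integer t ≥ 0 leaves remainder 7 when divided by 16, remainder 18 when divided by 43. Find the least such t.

Combine the congruences pairwise.
From t ≡ 7 (mod 16) write t = 7 + 16s. Substituting into t ≡ 18 (mod 43) gives 16s ≡ 11 (mod 43), and since 16⁻¹ ≡ 35 (mod 43), s ≡ 41. Hence t ≡ 7 + 16·41 = 663 (mod 688).

663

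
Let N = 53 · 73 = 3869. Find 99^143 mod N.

Mod 53: 99 ≡ 46; by Fermat, exponent reduces to 143 mod 52 = 39; 46^39 ≡ 1 (mod 53).
Mod 73: 99 ≡ 26; by Fermat, exponent reduces to 143 mod 72 = 71; 26^71 ≡ 59 (mod 73).
Combine by CRT: x ≡ 1 (mod 53), x ≡ 59 (mod 73) ⇒ x ≡ 1008 (mod 3869).

1008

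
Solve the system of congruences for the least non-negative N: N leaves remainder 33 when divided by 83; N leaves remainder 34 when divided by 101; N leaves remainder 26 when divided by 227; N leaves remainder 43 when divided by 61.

66756186

The moduli are pairwise coprime; M = 83·101·227·61 = 116079401.
M/83 = 1398547; 1398547 ≡ 80 (mod 83); 80·55 ≡ 1, so inverse 55.
M/101 = 1149301; 1149301 ≡ 22 (mod 101); 22·23 ≡ 1, so inverse 23.
M/227 = 511363; 511363 ≡ 159 (mod 227); 159·10 ≡ 1, so inverse 10.
M/61 = 1902941; 1902941 ≡ 46 (mod 61); 46·4 ≡ 1, so inverse 4.
N ≡ 33·1398547·55 + 34·1149301·23 + 26·511363·10 + 43·1902941·4 = 3897376419.
3897376419 mod 116079401 = 66756186.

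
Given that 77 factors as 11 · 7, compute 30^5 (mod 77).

32

Mod 11: 30 ≡ 8; 8^5 ≡ 10 (mod 11).
Mod 7: 30 ≡ 2; 2^5 ≡ 4 (mod 7).
Combine by CRT: x ≡ 10 (mod 11), x ≡ 4 (mod 7) ⇒ x ≡ 32 (mod 77).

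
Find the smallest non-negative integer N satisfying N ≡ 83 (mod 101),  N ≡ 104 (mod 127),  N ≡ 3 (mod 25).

From N ≡ 83 (mod 101) write N = 83 + 101t. Substituting into N ≡ 104 (mod 127) gives 101t ≡ 21 (mod 127), and since 101⁻¹ ≡ 83 (mod 127), t ≡ 92. Hence N ≡ 83 + 101·92 = 9375 (mod 12827).
From N ≡ 9375 (mod 12827) write N = 9375 + 12827t. Substituting into N ≡ 3 (mod 25) gives 12827t ≡ 3 (mod 25), and since 2⁻¹ ≡ 13 (mod 25), t ≡ 14. Hence N ≡ 9375 + 12827·14 = 188953 (mod 320675).

188953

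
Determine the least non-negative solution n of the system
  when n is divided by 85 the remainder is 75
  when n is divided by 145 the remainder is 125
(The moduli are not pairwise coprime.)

415

gcd(85, 145) = 5 and 5 | (125 − 75), so the pair is consistent; merging gives n ≡ 415 (mod 2465), where 2465 = lcm(85, 145).
The solution is unique modulo lcm(85, 145) = 2465.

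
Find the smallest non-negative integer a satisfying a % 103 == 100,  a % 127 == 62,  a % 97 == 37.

The moduli are pairwise coprime; N = 103·127·97 = 1268857.
N/103 = 12319; 12319 ≡ 62 (mod 103); 62·5 ≡ 1, so inverse 5.
N/127 = 9991; 9991 ≡ 85 (mod 127); 85·3 ≡ 1, so inverse 3.
N/97 = 13081; 13081 ≡ 83 (mod 97); 83·90 ≡ 1, so inverse 90.
a ≡ 100·12319·5 + 62·9991·3 + 37·13081·90 = 51577556.
51577556 mod 1268857 = 823276.

823276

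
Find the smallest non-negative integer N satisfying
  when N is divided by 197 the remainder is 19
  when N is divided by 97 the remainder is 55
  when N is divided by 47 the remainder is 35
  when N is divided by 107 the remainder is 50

The moduli are pairwise coprime; M = 197·97·47·107 = 96099161.
M/197 = 487813; 487813 ≡ 41 (mod 197); 41·173 ≡ 1, so inverse 173.
M/97 = 990713; 990713 ≡ 52 (mod 97); 52·28 ≡ 1, so inverse 28.
M/47 = 2044663; 2044663 ≡ 22 (mod 47); 22·15 ≡ 1, so inverse 15.
M/107 = 898123; 898123 ≡ 72 (mod 107); 72·55 ≡ 1, so inverse 55.
N ≡ 19·487813·173 + 55·990713·28 + 35·2044663·15 + 50·898123·55 = 6672425676.
6672425676 mod 96099161 = 41583567.

41583567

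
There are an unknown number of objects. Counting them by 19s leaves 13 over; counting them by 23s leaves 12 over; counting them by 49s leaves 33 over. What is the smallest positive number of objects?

21103

Combine the congruences pairwise.
From N ≡ 13 (mod 19) write N = 13 + 19t. Substituting into N ≡ 12 (mod 23) gives 19t ≡ 22 (mod 23), and since 19⁻¹ ≡ 17 (mod 23), t ≡ 6. Hence N ≡ 13 + 19·6 = 127 (mod 437).
From N ≡ 127 (mod 437) write N = 127 + 437t. Substituting into N ≡ 33 (mod 49) gives 437t ≡ 4 (mod 49), and since 45⁻¹ ≡ 12 (mod 49), t ≡ 48. Hence N ≡ 127 + 437·48 = 21103 (mod 21413).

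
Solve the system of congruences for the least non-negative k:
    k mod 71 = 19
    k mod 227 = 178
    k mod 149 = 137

From k ≡ 19 (mod 71) write k = 19 + 71t. Substituting into k ≡ 178 (mod 227) gives 71t ≡ 159 (mod 227), and since 71⁻¹ ≡ 16 (mod 227), t ≡ 47. Hence k ≡ 19 + 71·47 = 3356 (mod 16117).
From k ≡ 3356 (mod 16117) write k = 3356 + 16117t. Substituting into k ≡ 137 (mod 149) gives 16117t ≡ 59 (mod 149), and since 25⁻¹ ≡ 6 (mod 149), t ≡ 56. Hence k ≡ 3356 + 16117·56 = 905908 (mod 2401433).

905908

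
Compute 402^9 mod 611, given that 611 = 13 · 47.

Mod 13: 402 ≡ 12; 12^9 ≡ 12 (mod 13).
Mod 47: 402 ≡ 26; 26^9 ≡ 39 (mod 47).
Combine by CRT: x ≡ 12 (mod 13), x ≡ 39 (mod 47) ⇒ x ≡ 415 (mod 611).

415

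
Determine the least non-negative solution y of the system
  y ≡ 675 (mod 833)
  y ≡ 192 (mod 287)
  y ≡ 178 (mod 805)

2021533

Combine the congruences pairwise.
gcd(833, 287) = 7 and 7 | (192 − 675), so the pair is consistent; merging gives y ≡ 6506 (mod 34153), where 34153 = lcm(833, 287).
gcd(34153, 805) = 7 and 7 | (178 − 6506), so the pair is consistent; merging gives y ≡ 2021533 (mod 3927595), where 3927595 = lcm(34153, 805).
The solution is unique modulo lcm(833, 287, 805) = 3927595.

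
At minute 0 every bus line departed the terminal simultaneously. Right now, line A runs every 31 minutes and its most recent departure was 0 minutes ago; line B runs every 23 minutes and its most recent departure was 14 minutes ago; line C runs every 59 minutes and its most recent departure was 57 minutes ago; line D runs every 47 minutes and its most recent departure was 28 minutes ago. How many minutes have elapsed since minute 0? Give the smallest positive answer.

1085775

The moduli are pairwise coprime; N = 31·23·59·47 = 1977149.
N/31 = 63779; 63779 ≡ 12 (mod 31); 12·13 ≡ 1, so inverse 13.
N/23 = 85963; 85963 ≡ 12 (mod 23); 12·2 ≡ 1, so inverse 2.
N/59 = 33511; 33511 ≡ 58 (mod 59); 58·58 ≡ 1, so inverse 58.
N/47 = 42067; 42067 ≡ 2 (mod 47); 2·24 ≡ 1, so inverse 24.
t ≡ 0·63779·13 + 14·85963·2 + 57·33511·58 + 28·42067·24 = 141463354.
141463354 mod 1977149 = 1085775.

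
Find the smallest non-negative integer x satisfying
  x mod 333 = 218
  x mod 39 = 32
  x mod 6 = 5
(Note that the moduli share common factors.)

gcd(333, 39) = 3 and 3 | (32 − 218), so the pair is consistent; merging gives x ≡ 2216 (mod 4329), where 4329 = lcm(333, 39).
gcd(4329, 6) = 3 and 3 | (5 − 2216), so the pair is consistent; merging gives x ≡ 6545 (mod 8658), where 8658 = lcm(4329, 6).
The solution is unique modulo lcm(333, 39, 6) = 8658.

6545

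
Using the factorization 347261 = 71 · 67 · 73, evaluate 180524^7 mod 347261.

Mod 71: 180524 ≡ 42; 42^7 ≡ 46 (mod 71).
Mod 67: 180524 ≡ 26; 26^7 ≡ 55 (mod 67).
Mod 73: 180524 ≡ 68; 68^7 ≡ 58 (mod 73).
Combine by CRT: x ≡ 46 (mod 71), x ≡ 55 (mod 67), x ≡ 58 (mod 73) ⇒ x ≡ 310600 (mod 347261).

310600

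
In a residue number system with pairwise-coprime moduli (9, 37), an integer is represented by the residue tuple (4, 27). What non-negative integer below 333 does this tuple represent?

175

From x ≡ 4 (mod 9) write x = 4 + 9t. Substituting into x ≡ 27 (mod 37) gives 9t ≡ 23 (mod 37), and since 9⁻¹ ≡ 33 (mod 37), t ≡ 19. Hence x ≡ 4 + 9·19 = 175 (mod 333).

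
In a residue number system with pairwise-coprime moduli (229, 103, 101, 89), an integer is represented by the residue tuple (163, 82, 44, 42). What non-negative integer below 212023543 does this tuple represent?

From x ≡ 163 (mod 229) write x = 163 + 229t. Substituting into x ≡ 82 (mod 103) gives 229t ≡ 22 (mod 103), and since 23⁻¹ ≡ 9 (mod 103), t ≡ 95. Hence x ≡ 163 + 229·95 = 21918 (mod 23587).
From x ≡ 21918 (mod 23587) write x = 21918 + 23587t. Substituting into x ≡ 44 (mod 101) gives 23587t ≡ 43 (mod 101), and since 54⁻¹ ≡ 58 (mod 101), t ≡ 70. Hence x ≡ 21918 + 23587·70 = 1673008 (mod 2382287).
From x ≡ 1673008 (mod 2382287) write x = 1673008 + 2382287t. Substituting into x ≡ 42 (mod 89) gives 2382287t ≡ 56 (mod 89), and since 24⁻¹ ≡ 26 (mod 89), t ≡ 32. Hence x ≡ 1673008 + 2382287·32 = 77906192 (mod 212023543).

77906192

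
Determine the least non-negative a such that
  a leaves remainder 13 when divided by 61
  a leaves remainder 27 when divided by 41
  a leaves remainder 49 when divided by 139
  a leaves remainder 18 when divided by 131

The moduli are pairwise coprime; N = 61·41·139·131 = 45540709.
N/61 = 746569; 746569 ≡ 51 (mod 61); 51·6 ≡ 1, so inverse 6.
N/41 = 1110749; 1110749 ≡ 18 (mod 41); 18·16 ≡ 1, so inverse 16.
N/139 = 327631; 327631 ≡ 8 (mod 139); 8·87 ≡ 1, so inverse 87.
N/131 = 347639; 347639 ≡ 96 (mod 131); 96·116 ≡ 1, so inverse 116.
a ≡ 13·746569·6 + 27·1110749·16 + 49·327631·87 + 18·347639·116 = 2660637135.
2660637135 mod 45540709 = 19276013.

19276013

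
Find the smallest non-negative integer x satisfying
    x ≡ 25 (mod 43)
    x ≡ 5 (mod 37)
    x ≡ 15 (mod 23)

The moduli are pairwise coprime; N = 43·37·23 = 36593.
N/43 = 851; 851 ≡ 34 (mod 43); 34·19 ≡ 1, so inverse 19.
N/37 = 989; 989 ≡ 27 (mod 37); 27·11 ≡ 1, so inverse 11.
N/23 = 1591; 1591 ≡ 4 (mod 23); 4·6 ≡ 1, so inverse 6.
x ≡ 25·851·19 + 5·989·11 + 15·1591·6 = 601810.
601810 mod 36593 = 16322.

16322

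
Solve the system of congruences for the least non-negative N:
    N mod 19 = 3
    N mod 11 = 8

From N ≡ 3 (mod 19) write N = 3 + 19t. Substituting into N ≡ 8 (mod 11) gives 19t ≡ 5 (mod 11), and since 8⁻¹ ≡ 7 (mod 11), t ≡ 2. Hence N ≡ 3 + 19·2 = 41 (mod 209).

41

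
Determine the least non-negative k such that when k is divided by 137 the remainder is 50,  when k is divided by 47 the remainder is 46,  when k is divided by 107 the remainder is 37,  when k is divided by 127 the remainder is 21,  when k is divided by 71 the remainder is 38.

From k ≡ 50 (mod 137) write k = 50 + 137t. Substituting into k ≡ 46 (mod 47) gives 137t ≡ 43 (mod 47), and since 43⁻¹ ≡ 35 (mod 47), t ≡ 1. Hence k ≡ 50 + 137·1 = 187 (mod 6439).
From k ≡ 187 (mod 6439) write k = 187 + 6439t. Substituting into k ≡ 37 (mod 107) gives 6439t ≡ 64 (mod 107), and since 19⁻¹ ≡ 62 (mod 107), t ≡ 9. Hence k ≡ 187 + 6439·9 = 58138 (mod 688973).
From k ≡ 58138 (mod 688973) write k = 58138 + 688973t. Substituting into k ≡ 21 (mod 127) gives 688973t ≡ 49 (mod 127), and since 125⁻¹ ≡ 63 (mod 127), t ≡ 39. Hence k ≡ 58138 + 688973·39 = 26928085 (mod 87499571).
From k ≡ 26928085 (mod 87499571) write k = 26928085 + 87499571t. Substituting into k ≡ 38 (mod 71) gives 87499571t ≡ 52 (mod 71), and since 23⁻¹ ≡ 34 (mod 71), t ≡ 64. Hence k ≡ 26928085 + 87499571·64 = 5626900629 (mod 6212469541).

5626900629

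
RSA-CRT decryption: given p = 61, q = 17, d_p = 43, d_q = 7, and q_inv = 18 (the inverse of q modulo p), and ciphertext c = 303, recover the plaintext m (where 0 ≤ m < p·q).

567

m₁ = c^(d_p) mod p: c ≡ 59 (mod 61), and 59^43 mod 61 = 18.
m₂ = c^(d_q) mod q: c ≡ 14 (mod 17), and 14^7 mod 17 = 6.
h = q_inv·(m₁ − m₂) mod p = 18·(18 − 6) mod 61 = 33.
m = m₂ + h·q = 6 + 33·17 = 567.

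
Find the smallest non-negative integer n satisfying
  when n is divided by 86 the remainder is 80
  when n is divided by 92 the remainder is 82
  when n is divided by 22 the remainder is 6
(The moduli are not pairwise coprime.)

Combine the congruences pairwise.
gcd(86, 92) = 2 and 2 | (82 − 80), so the pair is consistent; merging gives n ≡ 1370 (mod 3956), where 3956 = lcm(86, 92).
gcd(3956, 22) = 2 and 2 | (6 − 1370), so the pair is consistent; merging gives n ≡ 1370 (mod 43516), where 43516 = lcm(3956, 22).
The solution is unique modulo lcm(86, 92, 22) = 43516.

1370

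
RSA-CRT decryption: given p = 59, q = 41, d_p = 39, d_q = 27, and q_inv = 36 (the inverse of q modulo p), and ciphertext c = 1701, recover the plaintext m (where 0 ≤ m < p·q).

m₁ = c^(d_p) mod p: c ≡ 49 (mod 59), and 49^39 mod 59 = 25.
m₂ = c^(d_q) mod q: c ≡ 20 (mod 41), and 20^27 mod 41 = 8.
h = q_inv·(m₁ − m₂) mod p = 36·(25 − 8) mod 59 = 22.
m = m₂ + h·q = 8 + 22·41 = 910.

910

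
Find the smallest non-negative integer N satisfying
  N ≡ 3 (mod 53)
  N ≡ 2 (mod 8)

Combine the congruences pairwise.
From N ≡ 3 (mod 53) write N = 3 + 53t. Substituting into N ≡ 2 (mod 8) gives 53t ≡ 7 (mod 8), and since 5⁻¹ ≡ 5 (mod 8), t ≡ 3. Hence N ≡ 3 + 53·3 = 162 (mod 424).

162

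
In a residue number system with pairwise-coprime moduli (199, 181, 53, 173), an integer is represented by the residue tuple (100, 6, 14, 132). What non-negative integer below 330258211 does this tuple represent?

20645952

The moduli are pairwise coprime; N = 199·181·53·173 = 330258211.
N/199 = 1659589; 1659589 ≡ 128 (mod 199); 128·14 ≡ 1, so inverse 14.
N/181 = 1824631; 1824631 ≡ 151 (mod 181); 151·6 ≡ 1, so inverse 6.
N/53 = 6231287; 6231287 ≡ 24 (mod 53); 24·42 ≡ 1, so inverse 42.
N/173 = 1909007; 1909007 ≡ 125 (mod 173); 125·18 ≡ 1, so inverse 18.
x ≡ 100·1659589·14 + 6·1824631·6 + 14·6231287·42 + 132·1909007·18 = 10588908704.
10588908704 mod 330258211 = 20645952.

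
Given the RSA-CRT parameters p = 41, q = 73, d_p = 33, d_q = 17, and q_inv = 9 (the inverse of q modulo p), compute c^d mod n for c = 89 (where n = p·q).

m₁ = c^(d_p) mod p: c ≡ 7 (mod 41), and 7^33 mod 41 = 29.
m₂ = c^(d_q) mod q: c ≡ 16 (mod 73), and 16^17 mod 73 = 32.
h = q_inv·(m₁ − m₂) mod p = 9·(29 − 32) mod 41 = 14.
m = m₂ + h·q = 32 + 14·73 = 1054.

1054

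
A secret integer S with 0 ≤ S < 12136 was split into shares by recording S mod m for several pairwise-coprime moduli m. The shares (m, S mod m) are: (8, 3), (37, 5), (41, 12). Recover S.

2595

Combine the congruences pairwise.
From S ≡ 3 (mod 8) write S = 3 + 8t. Substituting into S ≡ 5 (mod 37) gives 8t ≡ 2 (mod 37), and since 8⁻¹ ≡ 14 (mod 37), t ≡ 28. Hence S ≡ 3 + 8·28 = 227 (mod 296).
From S ≡ 227 (mod 296) write S = 227 + 296t. Substituting into S ≡ 12 (mod 41) gives 296t ≡ 31 (mod 41), and since 9⁻¹ ≡ 32 (mod 41), t ≡ 8. Hence S ≡ 227 + 296·8 = 2595 (mod 12136).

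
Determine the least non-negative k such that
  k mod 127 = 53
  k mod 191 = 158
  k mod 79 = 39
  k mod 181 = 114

The moduli are pairwise coprime; N = 127·191·79·181 = 346850843.
N/127 = 2731109; 2731109 ≡ 101 (mod 127); 101·83 ≡ 1, so inverse 83.
N/191 = 1815973; 1815973 ≡ 136 (mod 191); 136·125 ≡ 1, so inverse 125.
N/79 = 4390517; 4390517 ≡ 13 (mod 79); 13·73 ≡ 1, so inverse 73.
N/181 = 1916303; 1916303 ≡ 56 (mod 181); 56·139 ≡ 1, so inverse 139.
k ≡ 53·2731109·83 + 158·1815973·125 + 39·4390517·73 + 114·1916303·139 = 90745154478.
90745154478 mod 346850843 = 217084455.

217084455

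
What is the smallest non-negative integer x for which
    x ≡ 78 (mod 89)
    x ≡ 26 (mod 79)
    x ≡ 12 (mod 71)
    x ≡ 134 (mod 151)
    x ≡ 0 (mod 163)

From x ≡ 78 (mod 89) write x = 78 + 89t. Substituting into x ≡ 26 (mod 79) gives 89t ≡ 27 (mod 79), and since 10⁻¹ ≡ 8 (mod 79), t ≡ 58. Hence x ≡ 78 + 89·58 = 5240 (mod 7031).
From x ≡ 5240 (mod 7031) write x = 5240 + 7031t. Substituting into x ≡ 12 (mod 71) gives 7031t ≡ 26 (mod 71), and since 2⁻¹ ≡ 36 (mod 71), t ≡ 13. Hence x ≡ 5240 + 7031·13 = 96643 (mod 499201).
From x ≡ 96643 (mod 499201) write x = 96643 + 499201t. Substituting into x ≡ 134 (mod 151) gives 499201t ≡ 131 (mod 151), and since 146⁻¹ ≡ 30 (mod 151), t ≡ 4. Hence x ≡ 96643 + 499201·4 = 2093447 (mod 75379351).
From x ≡ 2093447 (mod 75379351) write x = 2093447 + 75379351t. Substituting into x ≡ 0 (mod 163) gives 75379351t ≡ 125 (mod 163), and since 1⁻¹ ≡ 1 (mod 163), t ≡ 125. Hence x ≡ 2093447 + 75379351·125 = 9424512322 (mod 12286834213).

9424512322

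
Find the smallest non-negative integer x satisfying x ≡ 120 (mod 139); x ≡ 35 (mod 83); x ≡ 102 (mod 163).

The moduli are pairwise coprime; N = 139·83·163 = 1880531.
N/139 = 13529; 13529 ≡ 46 (mod 139); 46·136 ≡ 1, so inverse 136.
N/83 = 22657; 22657 ≡ 81 (mod 83); 81·41 ≡ 1, so inverse 41.
N/163 = 11537; 11537 ≡ 127 (mod 163); 127·86 ≡ 1, so inverse 86.
x ≡ 120·13529·136 + 35·22657·41 + 102·11537·86 = 354508639.
354508639 mod 1880531 = 968811.

968811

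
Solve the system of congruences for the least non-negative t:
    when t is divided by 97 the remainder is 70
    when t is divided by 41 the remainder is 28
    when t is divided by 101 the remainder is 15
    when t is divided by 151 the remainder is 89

2874374

Combine the congruences pairwise.
From t ≡ 70 (mod 97) write t = 70 + 97s. Substituting into t ≡ 28 (mod 41) gives 97s ≡ 40 (mod 41), and since 15⁻¹ ≡ 11 (mod 41), s ≡ 30. Hence t ≡ 70 + 97·30 = 2980 (mod 3977).
From t ≡ 2980 (mod 3977) write t = 2980 + 3977s. Substituting into t ≡ 15 (mod 101) gives 3977s ≡ 65 (mod 101), and since 38⁻¹ ≡ 8 (mod 101), s ≡ 15. Hence t ≡ 2980 + 3977·15 = 62635 (mod 401677).
From t ≡ 62635 (mod 401677) write t = 62635 + 401677s. Substituting into t ≡ 89 (mod 151) gives 401677s ≡ 119 (mod 151), and since 17⁻¹ ≡ 80 (mod 151), s ≡ 7. Hence t ≡ 62635 + 401677·7 = 2874374 (mod 60653227).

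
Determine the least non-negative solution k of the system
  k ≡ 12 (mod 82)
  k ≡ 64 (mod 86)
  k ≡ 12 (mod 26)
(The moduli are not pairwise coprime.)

44784

Combine the congruences pairwise.
gcd(82, 86) = 2 and 2 | (64 − 12), so the pair is consistent; merging gives k ≡ 2472 (mod 3526), where 3526 = lcm(82, 86).
gcd(3526, 26) = 2 and 2 | (12 − 2472), so the pair is consistent; merging gives k ≡ 44784 (mod 45838), where 45838 = lcm(3526, 26).
The solution is unique modulo lcm(82, 86, 26) = 45838.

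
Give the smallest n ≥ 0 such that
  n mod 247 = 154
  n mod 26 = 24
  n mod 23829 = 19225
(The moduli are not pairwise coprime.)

gcd(247, 26) = 13 and 13 | (24 − 154), so the pair is consistent; merging gives n ≡ 154 (mod 494), where 494 = lcm(247, 26).
gcd(494, 23829) = 13 and 13 | (19225 − 154), so the pair is consistent; merging gives n ≡ 662608 (mod 905502), where 905502 = lcm(494, 23829).
The solution is unique modulo lcm(247, 26, 23829) = 905502.

662608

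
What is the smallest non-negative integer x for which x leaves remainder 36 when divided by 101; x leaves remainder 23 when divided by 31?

Combine the congruences pairwise.
From x ≡ 36 (mod 101) write x = 36 + 101t. Substituting into x ≡ 23 (mod 31) gives 101t ≡ 18 (mod 31), and since 8⁻¹ ≡ 4 (mod 31), t ≡ 10. Hence x ≡ 36 + 101·10 = 1046 (mod 3131).

1046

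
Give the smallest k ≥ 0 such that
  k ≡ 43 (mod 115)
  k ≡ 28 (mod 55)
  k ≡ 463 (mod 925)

gcd(115, 55) = 5 and 5 | (28 − 43), so the pair is consistent; merging gives k ≡ 963 (mod 1265), where 1265 = lcm(115, 55).
gcd(1265, 925) = 5 and 5 | (463 − 963), so the pair is consistent; merging gives k ≡ 178063 (mod 234025), where 234025 = lcm(1265, 925).
The solution is unique modulo lcm(115, 55, 925) = 234025.

178063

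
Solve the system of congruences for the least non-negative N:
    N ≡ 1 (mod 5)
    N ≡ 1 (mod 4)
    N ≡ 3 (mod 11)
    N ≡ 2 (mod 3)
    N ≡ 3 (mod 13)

6581

The moduli are pairwise coprime; M = 5·4·11·3·13 = 8580.
M/5 = 1716; 1716 ≡ 1 (mod 5), inverse 1.
M/4 = 2145; 2145 ≡ 1 (mod 4), inverse 1.
M/11 = 780; 780 ≡ 10 (mod 11); 10·10 ≡ 1, so inverse 10.
M/3 = 2860; 2860 ≡ 1 (mod 3), inverse 1.
M/13 = 660; 660 ≡ 10 (mod 13); 10·4 ≡ 1, so inverse 4.
N ≡ 1·1716·1 + 1·2145·1 + 3·780·10 + 2·2860·1 + 3·660·4 = 40901.
40901 mod 8580 = 6581.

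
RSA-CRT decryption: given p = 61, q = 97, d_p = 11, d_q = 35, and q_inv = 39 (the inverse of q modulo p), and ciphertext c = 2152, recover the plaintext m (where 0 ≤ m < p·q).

2922

m₁ = c^(d_p) mod p: c ≡ 17 (mod 61), and 17^11 mod 61 = 55.
m₂ = c^(d_q) mod q: c ≡ 18 (mod 97), and 18^35 mod 97 = 12.
h = q_inv·(m₁ − m₂) mod p = 39·(55 − 12) mod 61 = 30.
m = m₂ + h·q = 12 + 30·97 = 2922.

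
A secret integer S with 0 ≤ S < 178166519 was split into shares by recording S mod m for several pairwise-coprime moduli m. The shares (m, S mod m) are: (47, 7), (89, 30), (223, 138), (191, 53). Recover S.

From S ≡ 7 (mod 47) write S = 7 + 47t. Substituting into S ≡ 30 (mod 89) gives 47t ≡ 23 (mod 89), and since 47⁻¹ ≡ 36 (mod 89), t ≡ 27. Hence S ≡ 7 + 47·27 = 1276 (mod 4183).
From S ≡ 1276 (mod 4183) write S = 1276 + 4183t. Substituting into S ≡ 138 (mod 223) gives 4183t ≡ 200 (mod 223), and since 169⁻¹ ≡ 128 (mod 223), t ≡ 178. Hence S ≡ 1276 + 4183·178 = 745850 (mod 932809).
From S ≡ 745850 (mod 932809) write S = 745850 + 932809t. Substituting into S ≡ 53 (mod 191) gives 932809t ≡ 58 (mod 191), and since 156⁻¹ ≡ 60 (mod 191), t ≡ 42. Hence S ≡ 745850 + 932809·42 = 39923828 (mod 178166519).

39923828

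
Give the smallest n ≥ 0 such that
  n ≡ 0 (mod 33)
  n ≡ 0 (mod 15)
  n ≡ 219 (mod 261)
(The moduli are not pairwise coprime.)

13530

gcd(33, 15) = 3 and 3 | (0 − 0), so the pair is consistent; merging gives n ≡ 0 (mod 165), where 165 = lcm(33, 15).
gcd(165, 261) = 3 and 3 | (219 − 0), so the pair is consistent; merging gives n ≡ 13530 (mod 14355), where 14355 = lcm(165, 261).
The solution is unique modulo lcm(33, 15, 261) = 14355.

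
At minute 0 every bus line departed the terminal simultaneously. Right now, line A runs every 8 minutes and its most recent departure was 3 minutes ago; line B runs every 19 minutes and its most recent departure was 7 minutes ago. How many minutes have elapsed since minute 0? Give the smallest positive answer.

83

From t ≡ 3 (mod 8) write t = 3 + 8s. Substituting into t ≡ 7 (mod 19) gives 8s ≡ 4 (mod 19), and since 8⁻¹ ≡ 12 (mod 19), s ≡ 10. Hence t ≡ 3 + 8·10 = 83 (mod 152).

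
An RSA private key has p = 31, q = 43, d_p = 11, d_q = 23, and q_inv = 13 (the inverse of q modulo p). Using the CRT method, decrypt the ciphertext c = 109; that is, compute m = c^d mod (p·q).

357

m₁ = c^(d_p) mod p: c ≡ 16 (mod 31), and 16^11 mod 31 = 16.
m₂ = c^(d_q) mod q: c ≡ 23 (mod 43), and 23^23 mod 43 = 13.
h = q_inv·(m₁ − m₂) mod p = 13·(16 − 13) mod 31 = 8.
m = m₂ + h·q = 13 + 8·43 = 357.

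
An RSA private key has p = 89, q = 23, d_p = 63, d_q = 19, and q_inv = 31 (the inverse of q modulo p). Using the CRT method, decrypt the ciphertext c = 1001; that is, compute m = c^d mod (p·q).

1894

m₁ = c^(d_p) mod p: c ≡ 22 (mod 89), and 22^63 mod 89 = 25.
m₂ = c^(d_q) mod q: c ≡ 12 (mod 23), and 12^19 mod 23 = 8.
h = q_inv·(m₁ − m₂) mod p = 31·(25 − 8) mod 89 = 82.
m = m₂ + h·q = 8 + 82·23 = 1894.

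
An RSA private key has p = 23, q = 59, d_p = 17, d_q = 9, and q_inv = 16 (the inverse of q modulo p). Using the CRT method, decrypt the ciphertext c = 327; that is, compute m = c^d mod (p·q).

544

m₁ = c^(d_p) mod p: c ≡ 5 (mod 23), and 5^17 mod 23 = 15.
m₂ = c^(d_q) mod q: c ≡ 32 (mod 59), and 32^9 mod 59 = 13.
h = q_inv·(m₁ − m₂) mod p = 16·(15 − 13) mod 23 = 9.
m = m₂ + h·q = 13 + 9·59 = 544.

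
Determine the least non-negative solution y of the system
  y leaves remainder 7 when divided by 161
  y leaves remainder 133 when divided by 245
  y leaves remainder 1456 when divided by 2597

120918

gcd(161, 245) = 7 and 7 | (133 − 7), so the pair is consistent; merging gives y ≡ 2583 (mod 5635), where 5635 = lcm(161, 245).
gcd(5635, 2597) = 49 and 49 | (1456 − 2583), so the pair is consistent; merging gives y ≡ 120918 (mod 298655), where 298655 = lcm(5635, 2597).
The solution is unique modulo lcm(161, 245, 2597) = 298655.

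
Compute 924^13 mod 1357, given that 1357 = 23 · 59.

Mod 23: 924 ≡ 4; 4^13 ≡ 16 (mod 23).
Mod 59: 924 ≡ 39; 39^13 ≡ 33 (mod 59).
Combine by CRT: x ≡ 16 (mod 23), x ≡ 33 (mod 59) ⇒ x ≡ 269 (mod 1357).

269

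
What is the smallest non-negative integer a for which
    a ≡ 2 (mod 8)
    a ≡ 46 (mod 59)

From a ≡ 2 (mod 8) write a = 2 + 8t. Substituting into a ≡ 46 (mod 59) gives 8t ≡ 44 (mod 59), and since 8⁻¹ ≡ 37 (mod 59), t ≡ 35. Hence a ≡ 2 + 8·35 = 282 (mod 472).

282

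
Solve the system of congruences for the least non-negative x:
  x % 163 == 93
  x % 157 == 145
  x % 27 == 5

496265

The moduli are pairwise coprime; N = 163·157·27 = 690957.
N/163 = 4239; 4239 ≡ 1 (mod 163), inverse 1.
N/157 = 4401; 4401 ≡ 5 (mod 157); 5·63 ≡ 1, so inverse 63.
N/27 = 25591; 25591 ≡ 22 (mod 27); 22·16 ≡ 1, so inverse 16.
x ≡ 93·4239·1 + 145·4401·63 + 5·25591·16 = 42644642.
42644642 mod 690957 = 496265.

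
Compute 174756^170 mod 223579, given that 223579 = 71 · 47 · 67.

44944

Mod 71: 174756 ≡ 25; by Fermat, exponent reduces to 170 mod 70 = 30; 25^30 ≡ 1 (mod 71).
Mod 47: 174756 ≡ 10; by Fermat, exponent reduces to 170 mod 46 = 32; 10^32 ≡ 12 (mod 47).
Mod 67: 174756 ≡ 20; by Fermat, exponent reduces to 170 mod 66 = 38; 20^38 ≡ 54 (mod 67).
Combine by CRT: x ≡ 1 (mod 71), x ≡ 12 (mod 47), x ≡ 54 (mod 67) ⇒ x ≡ 44944 (mod 223579).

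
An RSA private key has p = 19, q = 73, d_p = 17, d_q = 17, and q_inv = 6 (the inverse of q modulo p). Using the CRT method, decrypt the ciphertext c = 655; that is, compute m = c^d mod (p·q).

m₁ = c^(d_p) mod p: c ≡ 9 (mod 19), and 9^17 mod 19 = 17.
m₂ = c^(d_q) mod q: c ≡ 71 (mod 73), and 71^17 mod 73 = 36.
h = q_inv·(m₁ − m₂) mod p = 6·(17 − 36) mod 19 = 0.
m = m₂ + h·q = 36 + 0·73 = 36.

36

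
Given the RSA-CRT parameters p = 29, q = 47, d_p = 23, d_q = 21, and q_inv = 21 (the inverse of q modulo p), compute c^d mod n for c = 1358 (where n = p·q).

1301

m₁ = c^(d_p) mod p: c ≡ 24 (mod 29), and 24^23 mod 29 = 25.
m₂ = c^(d_q) mod q: c ≡ 42 (mod 47), and 42^21 mod 47 = 32.
h = q_inv·(m₁ − m₂) mod p = 21·(25 − 32) mod 29 = 27.
m = m₂ + h·q = 32 + 27·47 = 1301.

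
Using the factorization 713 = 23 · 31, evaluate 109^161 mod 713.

Mod 23: 109 ≡ 17; by Fermat, exponent reduces to 161 mod 22 = 7; 17^7 ≡ 20 (mod 23).
Mod 31: 109 ≡ 16; by Fermat, exponent reduces to 161 mod 30 = 11; 16^11 ≡ 16 (mod 31).
Combine by CRT: x ≡ 20 (mod 23), x ≡ 16 (mod 31) ⇒ x ≡ 388 (mod 713).

388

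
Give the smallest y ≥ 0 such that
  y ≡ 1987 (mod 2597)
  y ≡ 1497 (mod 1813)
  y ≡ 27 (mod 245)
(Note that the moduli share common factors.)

Combine the congruences pairwise.
gcd(2597, 1813) = 49 and 49 | (1497 − 1987), so the pair is consistent; merging gives y ≡ 12375 (mod 96089), where 96089 = lcm(2597, 1813).
gcd(96089, 245) = 49 and 49 | (27 − 12375), so the pair is consistent; merging gives y ≡ 300642 (mod 480445), where 480445 = lcm(96089, 245).
The solution is unique modulo lcm(2597, 1813, 245) = 480445.

300642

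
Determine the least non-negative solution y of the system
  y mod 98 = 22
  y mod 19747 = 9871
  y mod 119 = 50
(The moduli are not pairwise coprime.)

Combine the congruences pairwise.
gcd(98, 19747) = 49 and 49 | (9871 − 22), so the pair is consistent; merging gives y ≡ 29618 (mod 39494), where 39494 = lcm(98, 19747).
gcd(39494, 119) = 7 and 7 | (50 − 29618), so the pair is consistent; merging gives y ≡ 187594 (mod 671398), where 671398 = lcm(39494, 119).
The solution is unique modulo lcm(98, 19747, 119) = 671398.

187594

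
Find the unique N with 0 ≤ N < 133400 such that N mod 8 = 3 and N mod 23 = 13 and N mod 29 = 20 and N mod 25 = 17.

The moduli are pairwise coprime; M = 8·23·29·25 = 133400.
M/8 = 16675; 16675 ≡ 3 (mod 8); 3·3 ≡ 1, so inverse 3.
M/23 = 5800; 5800 ≡ 4 (mod 23); 4·6 ≡ 1, so inverse 6.
M/29 = 4600; 4600 ≡ 18 (mod 29); 18·21 ≡ 1, so inverse 21.
M/25 = 5336; 5336 ≡ 11 (mod 25); 11·16 ≡ 1, so inverse 16.
N ≡ 3·16675·3 + 13·5800·6 + 20·4600·21 + 17·5336·16 = 3985867.
3985867 mod 133400 = 117267.

117267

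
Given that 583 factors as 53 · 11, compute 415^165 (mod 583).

395

Mod 53: 415 ≡ 44; by Fermat, exponent reduces to 165 mod 52 = 9; 44^9 ≡ 24 (mod 53).
Mod 11: 415 ≡ 8; by Fermat, exponent reduces to 165 mod 10 = 5; 8^5 ≡ 10 (mod 11).
Combine by CRT: x ≡ 24 (mod 53), x ≡ 10 (mod 11) ⇒ x ≡ 395 (mod 583).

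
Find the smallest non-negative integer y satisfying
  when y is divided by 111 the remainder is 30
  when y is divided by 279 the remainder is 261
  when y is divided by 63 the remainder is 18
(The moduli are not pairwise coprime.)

19233

gcd(111, 279) = 3 and 3 | (261 − 30), so the pair is consistent; merging gives y ≡ 8910 (mod 10323), where 10323 = lcm(111, 279).
gcd(10323, 63) = 9 and 9 | (18 − 8910), so the pair is consistent; merging gives y ≡ 19233 (mod 72261), where 72261 = lcm(10323, 63).
The solution is unique modulo lcm(111, 279, 63) = 72261.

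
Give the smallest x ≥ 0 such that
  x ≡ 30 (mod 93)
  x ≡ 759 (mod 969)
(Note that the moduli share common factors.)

gcd(93, 969) = 3 and 3 | (759 − 30), so the pair is consistent; merging gives x ≡ 28860 (mod 30039), where 30039 = lcm(93, 969).
The solution is unique modulo lcm(93, 969) = 30039.

28860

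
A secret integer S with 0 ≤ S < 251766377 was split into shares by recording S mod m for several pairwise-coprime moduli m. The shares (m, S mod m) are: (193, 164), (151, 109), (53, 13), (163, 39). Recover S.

From S ≡ 164 (mod 193) write S = 164 + 193t. Substituting into S ≡ 109 (mod 151) gives 193t ≡ 96 (mod 151), and since 42⁻¹ ≡ 18 (mod 151), t ≡ 67. Hence S ≡ 164 + 193·67 = 13095 (mod 29143).
From S ≡ 13095 (mod 29143) write S = 13095 + 29143t. Substituting into S ≡ 13 (mod 53) gives 29143t ≡ 9 (mod 53), and since 46⁻¹ ≡ 15 (mod 53), t ≡ 29. Hence S ≡ 13095 + 29143·29 = 858242 (mod 1544579).
From S ≡ 858242 (mod 1544579) write S = 858242 + 1544579t. Substituting into S ≡ 39 (mod 163) gives 1544579t ≡ 155 (mod 163), and since 154⁻¹ ≡ 18 (mod 163), t ≡ 19. Hence S ≡ 858242 + 1544579·19 = 30205243 (mod 251766377).

30205243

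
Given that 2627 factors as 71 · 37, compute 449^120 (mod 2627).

Mod 71: 449 ≡ 23; by Fermat, exponent reduces to 120 mod 70 = 50; 23^50 ≡ 48 (mod 71).
Mod 37: 449 ≡ 5; by Fermat, exponent reduces to 120 mod 36 = 12; 5^12 ≡ 10 (mod 37).
Combine by CRT: x ≡ 48 (mod 71), x ≡ 10 (mod 37) ⇒ x ≡ 1823 (mod 2627).

1823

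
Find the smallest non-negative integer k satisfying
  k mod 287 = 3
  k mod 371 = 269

gcd(287, 371) = 7 and 7 | (269 − 3), so the pair is consistent; merging gives k ≡ 11770 (mod 15211), where 15211 = lcm(287, 371).
The solution is unique modulo lcm(287, 371) = 15211.

11770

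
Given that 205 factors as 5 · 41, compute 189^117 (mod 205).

154

Mod 5: 189 ≡ 4; by Fermat, exponent reduces to 117 mod 4 = 1; 4^1 ≡ 4 (mod 5).
Mod 41: 189 ≡ 25; by Fermat, exponent reduces to 117 mod 40 = 37; 25^37 ≡ 31 (mod 41).
Combine by CRT: x ≡ 4 (mod 5), x ≡ 31 (mod 41) ⇒ x ≡ 154 (mod 205).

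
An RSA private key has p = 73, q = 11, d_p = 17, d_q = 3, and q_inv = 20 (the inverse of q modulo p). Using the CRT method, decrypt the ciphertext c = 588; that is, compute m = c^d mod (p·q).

m₁ = c^(d_p) mod p: c ≡ 4 (mod 73), and 4^17 mod 73 = 55.
m₂ = c^(d_q) mod q: c ≡ 5 (mod 11), and 5^3 mod 11 = 4.
h = q_inv·(m₁ − m₂) mod p = 20·(55 − 4) mod 73 = 71.
m = m₂ + h·q = 4 + 71·11 = 785.

785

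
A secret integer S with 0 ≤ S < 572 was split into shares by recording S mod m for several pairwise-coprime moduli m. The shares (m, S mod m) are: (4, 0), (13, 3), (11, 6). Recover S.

380

From S ≡ 0 (mod 4) write S = 0 + 4t. Substituting into S ≡ 3 (mod 13) gives 4t ≡ 3 (mod 13), and since 4⁻¹ ≡ 10 (mod 13), t ≡ 4. Hence S ≡ 0 + 4·4 = 16 (mod 52).
From S ≡ 16 (mod 52) write S = 16 + 52t. Substituting into S ≡ 6 (mod 11) gives 52t ≡ 1 (mod 11), and since 8⁻¹ ≡ 7 (mod 11), t ≡ 7. Hence S ≡ 16 + 52·7 = 380 (mod 572).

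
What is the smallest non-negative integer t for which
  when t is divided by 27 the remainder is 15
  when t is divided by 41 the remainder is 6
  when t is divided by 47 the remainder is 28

The moduli are pairwise coprime; N = 27·41·47 = 52029.
N/27 = 1927; 1927 ≡ 10 (mod 27); 10·19 ≡ 1, so inverse 19.
N/41 = 1269; 1269 ≡ 39 (mod 41); 39·20 ≡ 1, so inverse 20.
N/47 = 1107; 1107 ≡ 26 (mod 47); 26·38 ≡ 1, so inverse 38.
t ≡ 15·1927·19 + 6·1269·20 + 28·1107·38 = 1879323.
1879323 mod 52029 = 6279.

6279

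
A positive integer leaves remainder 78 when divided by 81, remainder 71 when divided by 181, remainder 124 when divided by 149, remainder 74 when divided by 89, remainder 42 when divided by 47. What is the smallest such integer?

From k ≡ 78 (mod 81) write k = 78 + 81t. Substituting into k ≡ 71 (mod 181) gives 81t ≡ 174 (mod 181), and since 81⁻¹ ≡ 38 (mod 181), t ≡ 96. Hence k ≡ 78 + 81·96 = 7854 (mod 14661).
From k ≡ 7854 (mod 14661) write k = 7854 + 14661t. Substituting into k ≡ 124 (mod 149) gives 14661t ≡ 18 (mod 149), and since 59⁻¹ ≡ 48 (mod 149), t ≡ 119. Hence k ≡ 7854 + 14661·119 = 1752513 (mod 2184489).
From k ≡ 1752513 (mod 2184489) write k = 1752513 + 2184489t. Substituting into k ≡ 74 (mod 89) gives 2184489t ≡ 60 (mod 89), and since 73⁻¹ ≡ 50 (mod 89), t ≡ 63. Hence k ≡ 1752513 + 2184489·63 = 139375320 (mod 194419521).
From k ≡ 139375320 (mod 194419521) write k = 139375320 + 194419521t. Substituting into k ≡ 42 (mod 47) gives 194419521t ≡ 26 (mod 47), and since 26⁻¹ ≡ 38 (mod 47), t ≡ 1. Hence k ≡ 139375320 + 194419521·1 = 333794841 (mod 9137717487).

333794841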